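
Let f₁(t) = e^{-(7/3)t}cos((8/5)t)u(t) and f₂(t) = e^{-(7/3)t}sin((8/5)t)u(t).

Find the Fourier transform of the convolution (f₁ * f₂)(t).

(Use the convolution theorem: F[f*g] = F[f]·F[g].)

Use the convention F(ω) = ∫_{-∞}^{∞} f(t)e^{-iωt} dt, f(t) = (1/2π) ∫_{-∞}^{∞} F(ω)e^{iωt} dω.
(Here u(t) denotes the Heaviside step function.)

F[f₁*f₂](ω) = \frac{27000 \left(3 i \omega + 7\right)}{\left(25 \left(3 i \omega + 7\right)^{2} + 576\right)^{2}}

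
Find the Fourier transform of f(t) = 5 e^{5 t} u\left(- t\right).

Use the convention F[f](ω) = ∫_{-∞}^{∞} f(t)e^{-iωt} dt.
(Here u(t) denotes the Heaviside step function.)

F(ω) = - \frac{5}{i \omega - 5}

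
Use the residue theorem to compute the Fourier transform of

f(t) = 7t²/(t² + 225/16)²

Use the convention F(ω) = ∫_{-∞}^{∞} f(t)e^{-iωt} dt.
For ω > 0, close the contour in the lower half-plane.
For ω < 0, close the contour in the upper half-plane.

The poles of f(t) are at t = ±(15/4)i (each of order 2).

Let g(z) = f(z)e^{-iωz}; for large |z| the factor e^{-iωz} decays in the lower half-plane when ω > 0 and in the upper half-plane when ω < 0.

Case ω > 0 (lower half-plane, clockwise contour ⇒ F(ω) = -2πi·ΣRes):
  Res_{z = - \frac{15 i}{4}} g(z) = \frac{7 i \left(4 - 15 \omega\right) e^{- \frac{15 \omega}{4}}}{60} (pole of order 2)
  F(ω) = -2πi·ΣRes = \frac{7 \pi \left(4 - 15 \omega\right) e^{- \frac{15 \omega}{4}}}{30}

Case ω < 0 (upper half-plane, counterclockwise contour ⇒ F(ω) = +2πi·ΣRes):
  Res_{z = \frac{15 i}{4}} g(z) = \frac{7 i \left(- 15 \omega - 4\right) e^{\frac{15 \omega}{4}}}{60} (pole of order 2)
  F(ω) = 2πi·ΣRes = \frac{7 \pi \left(15 \omega + 4\right) e^{\frac{15 \omega}{4}}}{30}

Both cases combine into a single formula in |ω|:

F(ω) = \frac{7 \pi \left(4 - 15 \left|{\omega}\right|\right) e^{- \frac{15 \left|{\omega}\right|}{4}}}{30}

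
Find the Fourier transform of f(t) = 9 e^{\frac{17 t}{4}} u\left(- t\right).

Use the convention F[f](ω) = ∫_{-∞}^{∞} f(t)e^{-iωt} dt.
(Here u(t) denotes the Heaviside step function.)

F(ω) = - \frac{36}{4 i \omega - 17}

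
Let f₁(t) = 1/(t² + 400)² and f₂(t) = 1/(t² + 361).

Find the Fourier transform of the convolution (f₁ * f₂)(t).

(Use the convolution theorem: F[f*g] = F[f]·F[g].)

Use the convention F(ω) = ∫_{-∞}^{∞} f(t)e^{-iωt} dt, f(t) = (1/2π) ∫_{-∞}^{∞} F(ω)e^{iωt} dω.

F[f₁*f₂](ω) = \frac{\pi^{2} \left(20 \left|{\omega}\right| + 1\right) e^{- 39 \left|{\omega}\right|}}{304000}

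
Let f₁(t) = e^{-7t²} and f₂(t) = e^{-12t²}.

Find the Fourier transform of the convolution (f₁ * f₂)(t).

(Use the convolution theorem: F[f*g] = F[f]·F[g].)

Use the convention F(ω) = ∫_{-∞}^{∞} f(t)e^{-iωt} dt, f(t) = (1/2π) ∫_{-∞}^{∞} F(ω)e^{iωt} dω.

F[f₁*f₂](ω) = \frac{\sqrt{21} \pi e^{- \frac{19 \omega^{2}}{336}}}{42}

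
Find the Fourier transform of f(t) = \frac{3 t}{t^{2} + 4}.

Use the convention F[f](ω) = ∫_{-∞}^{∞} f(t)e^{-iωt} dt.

F(ω) = - 3 i \pi e^{- 2 \left|{\omega}\right|} \operatorname{sign}{\left(\omega \right)}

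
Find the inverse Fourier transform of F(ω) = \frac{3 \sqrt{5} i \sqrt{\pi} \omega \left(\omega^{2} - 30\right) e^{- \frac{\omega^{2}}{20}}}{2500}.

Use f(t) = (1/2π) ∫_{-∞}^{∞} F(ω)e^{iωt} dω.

f(t) = 6 t^{3} e^{- 5 t^{2}}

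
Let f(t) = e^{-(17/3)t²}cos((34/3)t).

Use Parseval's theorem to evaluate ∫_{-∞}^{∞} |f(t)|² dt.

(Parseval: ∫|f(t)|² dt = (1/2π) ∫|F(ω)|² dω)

∫|f(t)|² dt = \frac{\sqrt{102} \sqrt{\pi} \left(1 + e^{\frac{34}{3}}\right)}{68 e^{\frac{34}{3}}}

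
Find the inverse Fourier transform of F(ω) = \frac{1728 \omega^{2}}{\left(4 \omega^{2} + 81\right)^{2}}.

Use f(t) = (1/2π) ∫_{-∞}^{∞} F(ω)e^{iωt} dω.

f(t) = 6 \left(1 - \frac{9 \left|{t}\right|}{2}\right) e^{- \frac{9 \left|{t}\right|}{2}}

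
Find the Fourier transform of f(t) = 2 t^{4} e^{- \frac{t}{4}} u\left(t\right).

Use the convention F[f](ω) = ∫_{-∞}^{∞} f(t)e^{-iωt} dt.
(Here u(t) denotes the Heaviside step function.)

F(ω) = \frac{49152}{\left(4 i \omega + 1\right)^{5}}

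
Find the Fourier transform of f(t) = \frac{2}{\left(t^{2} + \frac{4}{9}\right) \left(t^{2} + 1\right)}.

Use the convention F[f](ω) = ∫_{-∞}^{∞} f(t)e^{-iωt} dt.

F(ω) = - \frac{18 \pi e^{- \left|{\omega}\right|}}{5} + \frac{27 \pi e^{- \frac{2 \left|{\omega}\right|}{3}}}{5}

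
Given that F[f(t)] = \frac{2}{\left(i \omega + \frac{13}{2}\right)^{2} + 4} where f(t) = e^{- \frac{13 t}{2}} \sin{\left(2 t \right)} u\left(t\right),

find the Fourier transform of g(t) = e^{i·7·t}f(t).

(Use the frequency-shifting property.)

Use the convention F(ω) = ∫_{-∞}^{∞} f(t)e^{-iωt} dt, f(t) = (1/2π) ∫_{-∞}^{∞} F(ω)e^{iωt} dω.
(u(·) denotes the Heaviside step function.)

F[g](ω) = \frac{8}{\left(2 i \left(\omega - 7\right) + 13\right)^{2} + 16}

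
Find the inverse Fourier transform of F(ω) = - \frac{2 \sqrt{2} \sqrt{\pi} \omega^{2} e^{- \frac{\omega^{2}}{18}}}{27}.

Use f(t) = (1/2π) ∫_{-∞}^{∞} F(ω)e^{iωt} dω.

f(t) = \left(18 t^{2} - 2\right) e^{- \frac{9 t^{2}}{2}}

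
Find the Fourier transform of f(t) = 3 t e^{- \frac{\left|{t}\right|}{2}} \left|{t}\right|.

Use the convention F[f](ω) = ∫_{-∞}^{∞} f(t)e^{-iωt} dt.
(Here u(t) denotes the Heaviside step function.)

F(ω) = \frac{192 i \omega \left(4 \omega^{2} - 3\right)}{\left(4 \omega^{2} + 1\right)^{3}}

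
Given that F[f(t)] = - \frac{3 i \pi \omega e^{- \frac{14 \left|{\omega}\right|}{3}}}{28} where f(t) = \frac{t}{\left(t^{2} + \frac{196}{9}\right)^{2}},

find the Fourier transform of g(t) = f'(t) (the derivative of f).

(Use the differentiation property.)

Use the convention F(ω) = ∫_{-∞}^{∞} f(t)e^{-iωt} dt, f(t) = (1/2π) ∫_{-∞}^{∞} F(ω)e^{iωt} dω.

F[g](ω) = \frac{3 \pi \omega^{2} e^{- \frac{14 \left|{\omega}\right|}{3}}}{28}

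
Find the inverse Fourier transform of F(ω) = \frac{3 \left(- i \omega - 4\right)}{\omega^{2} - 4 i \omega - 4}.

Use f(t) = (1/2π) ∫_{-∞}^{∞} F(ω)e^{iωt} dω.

f(t) = 3 \left(2 t + 1\right) e^{- 2 t} u\left(t\right)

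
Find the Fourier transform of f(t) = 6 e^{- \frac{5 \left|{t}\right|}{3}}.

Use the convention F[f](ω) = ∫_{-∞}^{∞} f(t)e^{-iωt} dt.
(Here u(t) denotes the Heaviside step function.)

F(ω) = \frac{180}{9 \omega^{2} + 25}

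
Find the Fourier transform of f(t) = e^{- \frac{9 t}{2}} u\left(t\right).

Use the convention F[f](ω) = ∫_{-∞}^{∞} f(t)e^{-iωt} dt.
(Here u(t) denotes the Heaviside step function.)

F(ω) = \frac{2}{2 i \omega + 9}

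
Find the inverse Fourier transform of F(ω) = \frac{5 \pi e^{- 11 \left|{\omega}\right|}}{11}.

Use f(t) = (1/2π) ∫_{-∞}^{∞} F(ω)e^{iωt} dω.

f(t) = \frac{5}{t^{2} + 121}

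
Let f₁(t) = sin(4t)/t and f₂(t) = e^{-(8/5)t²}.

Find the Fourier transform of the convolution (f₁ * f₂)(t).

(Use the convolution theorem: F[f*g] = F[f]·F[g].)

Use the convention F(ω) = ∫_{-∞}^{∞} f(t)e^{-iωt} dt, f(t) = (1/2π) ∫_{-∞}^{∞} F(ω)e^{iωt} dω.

F[f₁*f₂](ω) = \begin{cases} \frac{\sqrt{10} \pi^{\frac{3}{2}} e^{- \frac{5 \omega^{2}}{32}}}{4} & \text{for}\: \omega > -4 \wedge \omega < 4 \\0 & \text{otherwise} \end{cases}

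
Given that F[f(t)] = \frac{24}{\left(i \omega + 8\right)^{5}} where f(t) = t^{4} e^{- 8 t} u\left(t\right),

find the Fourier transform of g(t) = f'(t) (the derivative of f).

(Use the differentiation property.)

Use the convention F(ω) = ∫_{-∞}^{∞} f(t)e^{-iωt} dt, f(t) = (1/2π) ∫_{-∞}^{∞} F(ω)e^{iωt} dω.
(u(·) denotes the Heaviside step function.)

F[g](ω) = \frac{24 i \omega}{\left(i \omega + 8\right)^{5}}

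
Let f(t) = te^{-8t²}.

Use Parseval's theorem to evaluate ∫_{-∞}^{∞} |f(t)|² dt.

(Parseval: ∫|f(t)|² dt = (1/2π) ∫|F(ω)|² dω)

∫|f(t)|² dt = \frac{\sqrt{\pi}}{128}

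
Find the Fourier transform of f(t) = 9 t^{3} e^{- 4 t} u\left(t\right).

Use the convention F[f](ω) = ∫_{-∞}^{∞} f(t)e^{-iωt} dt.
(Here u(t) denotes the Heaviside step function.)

F(ω) = \frac{54}{\left(i \omega + 4\right)^{4}}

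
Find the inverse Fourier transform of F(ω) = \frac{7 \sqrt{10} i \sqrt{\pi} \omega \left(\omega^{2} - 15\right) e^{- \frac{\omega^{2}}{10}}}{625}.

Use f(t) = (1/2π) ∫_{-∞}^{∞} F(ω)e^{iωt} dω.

f(t) = 7 t^{3} e^{- \frac{5 t^{2}}{2}}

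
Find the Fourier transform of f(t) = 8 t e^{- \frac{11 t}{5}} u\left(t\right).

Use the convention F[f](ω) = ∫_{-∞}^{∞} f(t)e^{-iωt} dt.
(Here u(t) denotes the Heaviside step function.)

F(ω) = \frac{200}{\left(5 i \omega + 11\right)^{2}}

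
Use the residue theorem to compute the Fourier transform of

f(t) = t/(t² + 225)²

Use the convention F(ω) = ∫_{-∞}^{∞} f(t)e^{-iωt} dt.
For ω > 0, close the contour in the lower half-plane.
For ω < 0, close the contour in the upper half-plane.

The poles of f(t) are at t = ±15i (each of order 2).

Let g(z) = f(z)e^{-iωz}; for large |z| the factor e^{-iωz} decays in the lower half-plane when ω > 0 and in the upper half-plane when ω < 0.

Case ω > 0 (lower half-plane, clockwise contour ⇒ F(ω) = -2πi·ΣRes):
  Res_{z = - 15 i} g(z) = \frac{\omega e^{- 15 \omega}}{60} (pole of order 2)
  F(ω) = -2πi·ΣRes = - \frac{i \pi \omega e^{- 15 \omega}}{30}

Case ω < 0 (upper half-plane, counterclockwise contour ⇒ F(ω) = +2πi·ΣRes):
  Res_{z = 15 i} g(z) = - \frac{\omega e^{15 \omega}}{60} (pole of order 2)
  F(ω) = 2πi·ΣRes = - \frac{i \pi \omega e^{15 \omega}}{30}

Both cases combine into a single formula in |ω|:

F(ω) = - \frac{i \pi \omega e^{- 15 \left|{\omega}\right|}}{30}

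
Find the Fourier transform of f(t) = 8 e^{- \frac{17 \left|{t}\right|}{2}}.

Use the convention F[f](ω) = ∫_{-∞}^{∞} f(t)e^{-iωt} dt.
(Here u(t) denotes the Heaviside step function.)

F(ω) = \frac{544}{4 \omega^{2} + 289}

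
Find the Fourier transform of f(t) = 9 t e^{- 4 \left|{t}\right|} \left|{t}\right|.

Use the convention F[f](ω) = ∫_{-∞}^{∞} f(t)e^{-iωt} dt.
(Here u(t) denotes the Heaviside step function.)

F(ω) = \frac{36 i \omega \left(\omega^{2} - 48\right)}{\left(\omega^{2} + 16\right)^{3}}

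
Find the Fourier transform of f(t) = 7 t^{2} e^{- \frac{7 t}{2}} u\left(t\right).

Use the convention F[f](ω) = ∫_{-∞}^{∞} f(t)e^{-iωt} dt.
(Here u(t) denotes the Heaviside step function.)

F(ω) = \frac{112}{\left(2 i \omega + 7\right)^{3}}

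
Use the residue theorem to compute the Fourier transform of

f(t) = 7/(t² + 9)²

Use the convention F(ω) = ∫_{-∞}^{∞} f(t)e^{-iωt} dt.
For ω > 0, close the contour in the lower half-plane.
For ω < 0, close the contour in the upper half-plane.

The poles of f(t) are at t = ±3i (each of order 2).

Let g(z) = f(z)e^{-iωz}; for large |z| the factor e^{-iωz} decays in the lower half-plane when ω > 0 and in the upper half-plane when ω < 0.

Case ω > 0 (lower half-plane, clockwise contour ⇒ F(ω) = -2πi·ΣRes):
  Res_{z = - 3 i} g(z) = \frac{7 i \left(3 \omega + 1\right) e^{- 3 \omega}}{108} (pole of order 2)
  F(ω) = -2πi·ΣRes = \frac{7 \pi \left(3 \omega + 1\right) e^{- 3 \omega}}{54}

Case ω < 0 (upper half-plane, counterclockwise contour ⇒ F(ω) = +2πi·ΣRes):
  Res_{z = 3 i} g(z) = \frac{7 i \left(3 \omega - 1\right) e^{3 \omega}}{108} (pole of order 2)
  F(ω) = 2πi·ΣRes = \frac{7 \pi \left(1 - 3 \omega\right) e^{3 \omega}}{54}

Both cases combine into a single formula in |ω|:

F(ω) = \frac{7 \pi \left(3 \left|{\omega}\right| + 1\right) e^{- 3 \left|{\omega}\right|}}{54}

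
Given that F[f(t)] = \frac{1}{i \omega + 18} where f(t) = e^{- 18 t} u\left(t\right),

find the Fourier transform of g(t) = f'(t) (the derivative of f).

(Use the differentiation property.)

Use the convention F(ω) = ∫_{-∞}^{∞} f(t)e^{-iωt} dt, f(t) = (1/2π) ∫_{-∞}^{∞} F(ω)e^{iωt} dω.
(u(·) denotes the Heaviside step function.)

F[g](ω) = \frac{\omega}{\omega - 18 i}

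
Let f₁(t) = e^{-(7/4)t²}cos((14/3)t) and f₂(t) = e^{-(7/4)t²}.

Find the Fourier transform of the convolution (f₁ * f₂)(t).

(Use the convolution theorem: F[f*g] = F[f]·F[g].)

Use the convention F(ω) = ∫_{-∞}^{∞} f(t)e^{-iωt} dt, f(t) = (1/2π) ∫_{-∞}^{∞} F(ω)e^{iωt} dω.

F[f₁*f₂](ω) = \frac{2 \pi \left(e^{\frac{8 \omega}{3}} + 1\right) e^{- \frac{2 \omega^{2}}{7} - \frac{4 \omega}{3} - \frac{28}{9}}}{7}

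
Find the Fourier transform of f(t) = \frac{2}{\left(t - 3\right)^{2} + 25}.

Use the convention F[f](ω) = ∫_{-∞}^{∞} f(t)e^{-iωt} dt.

F(ω) = \frac{2 \pi e^{- 3 i \omega - 5 \left|{\omega}\right|}}{5}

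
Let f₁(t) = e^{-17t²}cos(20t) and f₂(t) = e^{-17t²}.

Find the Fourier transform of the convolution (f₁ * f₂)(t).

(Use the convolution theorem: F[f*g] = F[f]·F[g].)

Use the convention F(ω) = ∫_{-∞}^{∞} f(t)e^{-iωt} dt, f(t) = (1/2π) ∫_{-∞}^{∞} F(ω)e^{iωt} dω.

F[f₁*f₂](ω) = \frac{\pi \left(e^{\frac{20 \omega}{17}} + 1\right) e^{- \frac{\omega^{2}}{34} - \frac{10 \omega}{17} - \frac{100}{17}}}{34}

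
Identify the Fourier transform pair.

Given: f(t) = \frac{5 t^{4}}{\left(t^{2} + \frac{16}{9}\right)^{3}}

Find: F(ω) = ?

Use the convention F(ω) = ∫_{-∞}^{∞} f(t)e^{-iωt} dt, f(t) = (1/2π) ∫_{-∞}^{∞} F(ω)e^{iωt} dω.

F(ω) = \frac{5 \pi \left(16 \omega^{2} - 60 \left|{\omega}\right| + 27\right) e^{- \frac{4 \left|{\omega}\right|}{3}}}{96}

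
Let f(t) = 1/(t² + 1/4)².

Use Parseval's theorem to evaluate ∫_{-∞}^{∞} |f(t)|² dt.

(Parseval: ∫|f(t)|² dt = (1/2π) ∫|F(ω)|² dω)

∫|f(t)|² dt = 40 \pi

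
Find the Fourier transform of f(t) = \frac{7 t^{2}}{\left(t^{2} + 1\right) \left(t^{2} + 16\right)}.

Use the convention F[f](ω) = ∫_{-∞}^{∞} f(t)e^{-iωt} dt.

F(ω) = \frac{7 \pi \left(4 - e^{3 \left|{\omega}\right|}\right) e^{- 4 \left|{\omega}\right|}}{15}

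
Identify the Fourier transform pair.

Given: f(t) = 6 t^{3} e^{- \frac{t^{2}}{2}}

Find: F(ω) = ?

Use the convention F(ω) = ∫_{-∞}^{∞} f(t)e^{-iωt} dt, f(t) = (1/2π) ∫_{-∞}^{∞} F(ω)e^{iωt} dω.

F(ω) = 6 \sqrt{2} i \sqrt{\pi} \omega \left(\omega^{2} - 3\right) e^{- \frac{\omega^{2}}{2}}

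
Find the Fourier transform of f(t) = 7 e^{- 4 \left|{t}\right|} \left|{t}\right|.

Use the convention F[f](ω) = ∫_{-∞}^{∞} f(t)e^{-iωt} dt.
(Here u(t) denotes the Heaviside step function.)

F(ω) = \frac{14 \left(16 - \omega^{2}\right)}{\left(\omega^{2} + 16\right)^{2}}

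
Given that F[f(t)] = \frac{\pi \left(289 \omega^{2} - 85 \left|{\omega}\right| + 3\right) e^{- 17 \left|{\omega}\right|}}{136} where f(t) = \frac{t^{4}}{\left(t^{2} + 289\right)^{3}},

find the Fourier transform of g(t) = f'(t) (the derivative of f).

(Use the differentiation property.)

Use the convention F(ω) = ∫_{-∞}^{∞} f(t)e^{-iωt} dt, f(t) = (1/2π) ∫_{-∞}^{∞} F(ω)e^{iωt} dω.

F[g](ω) = \frac{i \pi \omega \left(289 \omega^{2} - 85 \left|{\omega}\right| + 3\right) e^{- 17 \left|{\omega}\right|}}{136}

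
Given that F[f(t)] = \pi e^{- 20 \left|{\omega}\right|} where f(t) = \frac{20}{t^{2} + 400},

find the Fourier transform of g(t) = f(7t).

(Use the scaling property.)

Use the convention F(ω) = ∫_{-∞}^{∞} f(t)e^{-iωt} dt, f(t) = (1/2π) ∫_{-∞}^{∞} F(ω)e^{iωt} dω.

F[g](ω) = \frac{\pi e^{- \frac{20 \left|{\omega}\right|}{7}}}{7}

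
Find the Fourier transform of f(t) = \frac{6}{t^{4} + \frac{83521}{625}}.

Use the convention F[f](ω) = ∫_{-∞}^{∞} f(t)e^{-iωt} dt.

F(ω) = \frac{750 \pi e^{- \frac{17 \sqrt{2} \left|{\omega}\right|}{10}} \sin{\left(\frac{17 \sqrt{2} \left|{\omega}\right|}{10} + \frac{\pi}{4} \right)}}{4913}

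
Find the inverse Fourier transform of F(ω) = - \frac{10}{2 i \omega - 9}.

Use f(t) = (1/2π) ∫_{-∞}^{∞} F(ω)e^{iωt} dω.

f(t) = 5 e^{\frac{9 t}{2}} u\left(- t\right)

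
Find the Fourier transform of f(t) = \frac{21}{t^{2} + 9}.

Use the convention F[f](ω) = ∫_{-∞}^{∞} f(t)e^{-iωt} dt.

F(ω) = 7 \pi e^{- 3 \left|{\omega}\right|}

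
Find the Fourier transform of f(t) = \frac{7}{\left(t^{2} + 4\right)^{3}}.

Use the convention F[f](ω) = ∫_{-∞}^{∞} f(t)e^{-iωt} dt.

F(ω) = \frac{7 \pi \left(4 \omega^{2} + 6 \left|{\omega}\right| + 3\right) e^{- 2 \left|{\omega}\right|}}{256}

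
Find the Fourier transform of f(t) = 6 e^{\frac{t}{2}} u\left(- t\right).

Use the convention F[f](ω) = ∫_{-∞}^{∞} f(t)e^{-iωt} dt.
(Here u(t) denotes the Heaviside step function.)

F(ω) = \frac{12 i}{2 \omega + i}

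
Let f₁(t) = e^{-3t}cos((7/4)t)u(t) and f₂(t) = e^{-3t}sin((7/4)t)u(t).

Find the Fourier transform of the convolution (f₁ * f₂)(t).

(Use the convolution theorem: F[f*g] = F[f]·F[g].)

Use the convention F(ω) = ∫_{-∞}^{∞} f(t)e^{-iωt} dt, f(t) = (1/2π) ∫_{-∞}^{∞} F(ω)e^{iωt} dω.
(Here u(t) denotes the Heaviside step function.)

F[f₁*f₂](ω) = \frac{448 \left(i \omega + 3\right)}{\left(16 \left(i \omega + 3\right)^{2} + 49\right)^{2}}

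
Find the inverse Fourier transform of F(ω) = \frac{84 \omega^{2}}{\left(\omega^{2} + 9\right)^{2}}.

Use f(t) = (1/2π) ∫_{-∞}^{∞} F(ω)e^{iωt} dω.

f(t) = 7 \left(1 - 3 \left|{t}\right|\right) e^{- 3 \left|{t}\right|}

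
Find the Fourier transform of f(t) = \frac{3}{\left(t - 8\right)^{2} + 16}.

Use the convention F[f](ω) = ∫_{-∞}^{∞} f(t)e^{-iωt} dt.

F(ω) = \frac{3 \pi e^{- 8 i \omega - 4 \left|{\omega}\right|}}{4}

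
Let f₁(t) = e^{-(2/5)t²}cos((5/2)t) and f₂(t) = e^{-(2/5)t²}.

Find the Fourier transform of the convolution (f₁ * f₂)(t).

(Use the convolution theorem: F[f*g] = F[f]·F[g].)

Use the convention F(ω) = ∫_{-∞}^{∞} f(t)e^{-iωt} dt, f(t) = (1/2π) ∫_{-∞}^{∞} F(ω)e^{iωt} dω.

F[f₁*f₂](ω) = \frac{5 \pi \left(e^{\frac{25 \omega}{4}} + 1\right) e^{- \frac{5 \omega^{2}}{4} - \frac{25 \omega}{8} - \frac{125}{32}}}{4}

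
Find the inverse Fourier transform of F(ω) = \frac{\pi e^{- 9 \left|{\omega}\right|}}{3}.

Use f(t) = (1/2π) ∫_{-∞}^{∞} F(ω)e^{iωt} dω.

f(t) = \frac{3}{t^{2} + 81}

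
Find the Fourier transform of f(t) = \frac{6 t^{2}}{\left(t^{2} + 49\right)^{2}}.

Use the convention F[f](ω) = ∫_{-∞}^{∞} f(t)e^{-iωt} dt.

F(ω) = \frac{3 \pi \left(1 - 7 \left|{\omega}\right|\right) e^{- 7 \left|{\omega}\right|}}{7}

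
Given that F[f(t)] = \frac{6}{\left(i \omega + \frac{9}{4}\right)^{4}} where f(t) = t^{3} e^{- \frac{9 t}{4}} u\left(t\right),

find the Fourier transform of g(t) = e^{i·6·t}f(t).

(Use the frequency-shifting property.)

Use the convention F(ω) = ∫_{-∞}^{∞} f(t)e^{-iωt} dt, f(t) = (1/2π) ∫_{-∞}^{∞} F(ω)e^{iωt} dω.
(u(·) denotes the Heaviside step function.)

F[g](ω) = \frac{1536}{\left(4 i \left(\omega - 6\right) + 9\right)^{4}}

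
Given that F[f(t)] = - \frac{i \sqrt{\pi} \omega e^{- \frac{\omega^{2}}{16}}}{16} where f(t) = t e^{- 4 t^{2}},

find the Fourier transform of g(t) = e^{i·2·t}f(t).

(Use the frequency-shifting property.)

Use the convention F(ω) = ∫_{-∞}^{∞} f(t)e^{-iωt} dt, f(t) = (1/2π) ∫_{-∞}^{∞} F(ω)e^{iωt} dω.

F[g](ω) = \frac{i \sqrt{\pi} \left(2 - \omega\right) e^{- \frac{\left(\omega - 2\right)^{2}}{16}}}{16}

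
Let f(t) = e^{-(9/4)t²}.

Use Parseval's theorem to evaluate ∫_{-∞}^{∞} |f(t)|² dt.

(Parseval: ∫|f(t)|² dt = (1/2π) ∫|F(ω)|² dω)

∫|f(t)|² dt = \frac{\sqrt{2} \sqrt{\pi}}{3}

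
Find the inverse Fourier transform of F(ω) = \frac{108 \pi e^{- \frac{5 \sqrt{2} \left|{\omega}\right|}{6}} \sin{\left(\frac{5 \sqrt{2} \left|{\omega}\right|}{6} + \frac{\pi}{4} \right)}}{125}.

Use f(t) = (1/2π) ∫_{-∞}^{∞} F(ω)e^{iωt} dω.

f(t) = \frac{4}{t^{4} + \frac{625}{81}}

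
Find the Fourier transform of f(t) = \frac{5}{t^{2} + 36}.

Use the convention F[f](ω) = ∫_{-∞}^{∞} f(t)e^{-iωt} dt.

F(ω) = \frac{5 \pi e^{- 6 \left|{\omega}\right|}}{6}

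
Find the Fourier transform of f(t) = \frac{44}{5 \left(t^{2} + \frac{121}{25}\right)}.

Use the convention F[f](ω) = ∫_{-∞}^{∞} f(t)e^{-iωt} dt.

F(ω) = 4 \pi e^{- \frac{11 \left|{\omega}\right|}{5}}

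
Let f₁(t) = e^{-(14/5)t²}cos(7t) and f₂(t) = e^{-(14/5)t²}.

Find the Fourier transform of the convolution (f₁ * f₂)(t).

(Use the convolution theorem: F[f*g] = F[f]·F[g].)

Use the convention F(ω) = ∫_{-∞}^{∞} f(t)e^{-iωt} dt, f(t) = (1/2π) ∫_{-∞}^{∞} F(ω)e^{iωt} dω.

F[f₁*f₂](ω) = \frac{5 \pi \left(e^{\frac{5 \omega}{2}} + 1\right) e^{- \frac{5 \omega^{2}}{28} - \frac{5 \omega}{4} - \frac{35}{8}}}{28}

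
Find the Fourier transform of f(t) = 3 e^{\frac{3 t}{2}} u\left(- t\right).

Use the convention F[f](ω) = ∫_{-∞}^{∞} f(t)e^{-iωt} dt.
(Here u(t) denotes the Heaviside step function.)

F(ω) = - \frac{6}{2 i \omega - 3}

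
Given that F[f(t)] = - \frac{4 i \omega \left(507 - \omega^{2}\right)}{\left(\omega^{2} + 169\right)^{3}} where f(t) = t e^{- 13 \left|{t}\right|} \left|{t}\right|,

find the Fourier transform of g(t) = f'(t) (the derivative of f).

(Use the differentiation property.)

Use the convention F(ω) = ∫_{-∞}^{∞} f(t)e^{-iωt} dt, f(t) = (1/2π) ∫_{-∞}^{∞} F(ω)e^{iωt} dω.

F[g](ω) = \frac{4 \omega^{2} \left(507 - \omega^{2}\right)}{\left(\omega^{2} + 169\right)^{3}}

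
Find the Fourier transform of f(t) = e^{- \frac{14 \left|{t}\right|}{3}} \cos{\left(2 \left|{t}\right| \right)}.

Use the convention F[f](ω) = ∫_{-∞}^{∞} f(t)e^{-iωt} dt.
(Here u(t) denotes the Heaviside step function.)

F(ω) = \frac{84 \left(9 \omega^{2} + 232\right)}{81 \omega^{4} + 2880 \omega^{2} + 53824}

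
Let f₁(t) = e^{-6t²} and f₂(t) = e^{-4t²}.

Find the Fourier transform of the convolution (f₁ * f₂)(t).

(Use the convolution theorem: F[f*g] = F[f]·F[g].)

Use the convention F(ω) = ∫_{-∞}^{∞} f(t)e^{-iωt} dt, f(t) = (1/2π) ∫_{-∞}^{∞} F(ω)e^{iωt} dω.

F[f₁*f₂](ω) = \frac{\sqrt{6} \pi e^{- \frac{5 \omega^{2}}{48}}}{12}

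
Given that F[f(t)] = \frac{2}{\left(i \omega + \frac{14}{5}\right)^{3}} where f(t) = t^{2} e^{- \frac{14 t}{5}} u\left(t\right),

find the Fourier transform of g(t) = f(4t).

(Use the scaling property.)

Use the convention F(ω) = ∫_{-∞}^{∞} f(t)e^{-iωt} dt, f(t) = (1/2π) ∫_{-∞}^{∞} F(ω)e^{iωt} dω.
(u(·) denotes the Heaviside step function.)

F[g](ω) = \frac{4000}{\left(5 i \omega + 56\right)^{3}}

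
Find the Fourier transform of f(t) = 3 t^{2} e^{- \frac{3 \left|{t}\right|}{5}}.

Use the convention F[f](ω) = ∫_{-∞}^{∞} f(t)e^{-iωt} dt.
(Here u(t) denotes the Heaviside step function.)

F(ω) = \frac{13500 \left(3 - 25 \omega^{2}\right)}{\left(25 \omega^{2} + 9\right)^{3}}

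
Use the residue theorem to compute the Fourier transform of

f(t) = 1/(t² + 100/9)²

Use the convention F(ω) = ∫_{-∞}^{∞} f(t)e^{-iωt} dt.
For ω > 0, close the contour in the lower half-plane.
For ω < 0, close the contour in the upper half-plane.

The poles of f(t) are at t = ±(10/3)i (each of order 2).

Let g(z) = f(z)e^{-iωz}; for large |z| the factor e^{-iωz} decays in the lower half-plane when ω > 0 and in the upper half-plane when ω < 0.

Case ω > 0 (lower half-plane, clockwise contour ⇒ F(ω) = -2πi·ΣRes):
  Res_{z = - \frac{10 i}{3}} g(z) = \frac{9 i \left(10 \omega + 3\right) e^{- \frac{10 \omega}{3}}}{4000} (pole of order 2)
  F(ω) = -2πi·ΣRes = \frac{9 \pi \left(10 \omega + 3\right) e^{- \frac{10 \omega}{3}}}{2000}

Case ω < 0 (upper half-plane, counterclockwise contour ⇒ F(ω) = +2πi·ΣRes):
  Res_{z = \frac{10 i}{3}} g(z) = \frac{9 i \left(10 \omega - 3\right) e^{\frac{10 \omega}{3}}}{4000} (pole of order 2)
  F(ω) = 2πi·ΣRes = \frac{9 \pi \left(3 - 10 \omega\right) e^{\frac{10 \omega}{3}}}{2000}

Both cases combine into a single formula in |ω|:

F(ω) = \frac{9 \pi \left(10 \left|{\omega}\right| + 3\right) e^{- \frac{10 \left|{\omega}\right|}{3}}}{2000}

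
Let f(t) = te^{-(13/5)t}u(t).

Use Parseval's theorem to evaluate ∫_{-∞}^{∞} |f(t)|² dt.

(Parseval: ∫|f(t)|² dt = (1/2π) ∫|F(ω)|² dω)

∫|f(t)|² dt = \frac{125}{8788}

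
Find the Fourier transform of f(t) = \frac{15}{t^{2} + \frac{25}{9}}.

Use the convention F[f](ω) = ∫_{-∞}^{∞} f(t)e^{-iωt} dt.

F(ω) = 9 \pi e^{- \frac{5 \left|{\omega}\right|}{3}}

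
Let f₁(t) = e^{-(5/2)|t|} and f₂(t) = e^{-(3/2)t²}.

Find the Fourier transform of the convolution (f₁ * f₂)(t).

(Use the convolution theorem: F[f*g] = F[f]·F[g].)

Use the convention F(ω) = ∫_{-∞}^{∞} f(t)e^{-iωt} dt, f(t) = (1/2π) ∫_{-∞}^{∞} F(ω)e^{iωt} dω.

F[f₁*f₂](ω) = \frac{20 \sqrt{6} \sqrt{\pi} e^{- \frac{\omega^{2}}{6}}}{3 \left(4 \omega^{2} + 25\right)}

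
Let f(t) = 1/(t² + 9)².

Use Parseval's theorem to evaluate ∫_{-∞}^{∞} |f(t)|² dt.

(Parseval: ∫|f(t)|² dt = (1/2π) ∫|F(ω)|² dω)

∫|f(t)|² dt = \frac{5 \pi}{34992}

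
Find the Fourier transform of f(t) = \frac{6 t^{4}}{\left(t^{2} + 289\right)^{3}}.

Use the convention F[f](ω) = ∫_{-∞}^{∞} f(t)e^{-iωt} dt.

F(ω) = \frac{3 \pi \left(289 \omega^{2} - 85 \left|{\omega}\right| + 3\right) e^{- 17 \left|{\omega}\right|}}{68}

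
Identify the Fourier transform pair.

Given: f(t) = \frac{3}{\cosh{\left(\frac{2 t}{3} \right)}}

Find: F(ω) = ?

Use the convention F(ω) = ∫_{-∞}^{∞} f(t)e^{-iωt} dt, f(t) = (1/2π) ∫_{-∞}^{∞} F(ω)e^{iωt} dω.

F(ω) = \frac{9 \pi}{2 \cosh{\left(\frac{3 \pi \omega}{4} \right)}}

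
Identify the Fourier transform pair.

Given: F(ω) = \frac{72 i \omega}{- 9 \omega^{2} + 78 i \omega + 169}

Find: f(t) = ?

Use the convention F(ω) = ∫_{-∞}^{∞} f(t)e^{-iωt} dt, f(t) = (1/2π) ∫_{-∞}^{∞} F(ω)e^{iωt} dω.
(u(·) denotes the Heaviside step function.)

f(t) = 8 \left(1 - \frac{13 t}{3}\right) e^{- \frac{13 t}{3}} u\left(t\right)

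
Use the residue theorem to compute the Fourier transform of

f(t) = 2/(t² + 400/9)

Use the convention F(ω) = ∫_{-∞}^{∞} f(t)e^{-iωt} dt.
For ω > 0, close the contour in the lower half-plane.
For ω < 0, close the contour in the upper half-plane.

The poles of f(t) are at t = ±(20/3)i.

Let g(z) = f(z)e^{-iωz}; for large |z| the factor e^{-iωz} decays in the lower half-plane when ω > 0 and in the upper half-plane when ω < 0.

Case ω > 0 (lower half-plane, clockwise contour ⇒ F(ω) = -2πi·ΣRes):
  Res_{z = - \frac{20 i}{3}} g(z) = \frac{3 i e^{- \frac{20 \omega}{3}}}{20}
  F(ω) = -2πi·ΣRes = \frac{3 \pi e^{- \frac{20 \omega}{3}}}{10}

Case ω < 0 (upper half-plane, counterclockwise contour ⇒ F(ω) = +2πi·ΣRes):
  Res_{z = \frac{20 i}{3}} g(z) = - \frac{3 i e^{\frac{20 \omega}{3}}}{20}
  F(ω) = 2πi·ΣRes = \frac{3 \pi e^{\frac{20 \omega}{3}}}{10}

Both cases combine into a single formula in |ω|:

F(ω) = \frac{3 \pi e^{- \frac{20 \left|{\omega}\right|}{3}}}{10}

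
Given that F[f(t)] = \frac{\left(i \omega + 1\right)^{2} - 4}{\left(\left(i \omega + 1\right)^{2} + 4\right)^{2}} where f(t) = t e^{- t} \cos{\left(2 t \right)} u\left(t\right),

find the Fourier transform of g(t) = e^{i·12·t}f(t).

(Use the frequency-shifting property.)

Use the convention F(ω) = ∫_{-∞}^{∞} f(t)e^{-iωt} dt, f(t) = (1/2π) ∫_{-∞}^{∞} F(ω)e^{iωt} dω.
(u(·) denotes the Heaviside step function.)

F[g](ω) = \frac{\left(i \left(\omega - 12\right) + 1\right)^{2} - 4}{\left(\left(i \left(\omega - 12\right) + 1\right)^{2} + 4\right)^{2}}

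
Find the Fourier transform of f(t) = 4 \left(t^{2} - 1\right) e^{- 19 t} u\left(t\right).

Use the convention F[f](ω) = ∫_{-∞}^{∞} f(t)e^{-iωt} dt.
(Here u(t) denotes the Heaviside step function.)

F(ω) = \frac{4 \left(2 i \omega - \left(i \omega + 19\right)^{3} + 38\right)}{\left(i \omega + 19\right)^{4}}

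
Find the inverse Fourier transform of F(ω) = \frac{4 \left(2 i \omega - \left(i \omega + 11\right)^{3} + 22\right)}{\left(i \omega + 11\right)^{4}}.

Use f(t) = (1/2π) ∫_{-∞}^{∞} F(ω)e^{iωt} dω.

f(t) = 4 \left(t^{2} - 1\right) e^{- 11 t} u\left(t\right)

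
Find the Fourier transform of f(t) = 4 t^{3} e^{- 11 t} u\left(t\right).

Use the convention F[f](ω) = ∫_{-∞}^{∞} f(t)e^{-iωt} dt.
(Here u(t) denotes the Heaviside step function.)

F(ω) = \frac{24}{\left(i \omega + 11\right)^{4}}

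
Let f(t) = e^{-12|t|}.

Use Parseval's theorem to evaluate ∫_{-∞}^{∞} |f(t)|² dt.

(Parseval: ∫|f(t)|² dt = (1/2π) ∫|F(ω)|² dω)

∫|f(t)|² dt = \frac{1}{12}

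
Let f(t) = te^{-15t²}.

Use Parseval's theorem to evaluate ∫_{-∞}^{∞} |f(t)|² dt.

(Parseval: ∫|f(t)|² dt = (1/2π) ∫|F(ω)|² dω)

∫|f(t)|² dt = \frac{\sqrt{30} \sqrt{\pi}}{1800}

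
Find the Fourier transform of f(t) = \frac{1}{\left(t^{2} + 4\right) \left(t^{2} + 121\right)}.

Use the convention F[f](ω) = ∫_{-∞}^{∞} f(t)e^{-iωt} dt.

F(ω) = \frac{\pi \left(11 e^{9 \left|{\omega}\right|} - 2\right) e^{- 11 \left|{\omega}\right|}}{2574}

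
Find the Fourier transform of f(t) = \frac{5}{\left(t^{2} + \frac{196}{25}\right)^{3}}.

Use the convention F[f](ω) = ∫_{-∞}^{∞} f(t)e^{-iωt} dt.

F(ω) = \frac{625 \pi \left(196 \omega^{2} + 210 \left|{\omega}\right| + 75\right) e^{- \frac{14 \left|{\omega}\right|}{5}}}{4302592}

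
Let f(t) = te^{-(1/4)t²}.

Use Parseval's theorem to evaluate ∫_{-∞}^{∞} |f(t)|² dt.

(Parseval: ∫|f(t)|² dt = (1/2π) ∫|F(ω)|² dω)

∫|f(t)|² dt = \sqrt{2} \sqrt{\pi}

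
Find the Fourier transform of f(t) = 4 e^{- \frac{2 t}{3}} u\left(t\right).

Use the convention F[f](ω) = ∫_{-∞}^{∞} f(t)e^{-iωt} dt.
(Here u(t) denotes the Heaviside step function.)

F(ω) = \frac{12}{3 i \omega + 2}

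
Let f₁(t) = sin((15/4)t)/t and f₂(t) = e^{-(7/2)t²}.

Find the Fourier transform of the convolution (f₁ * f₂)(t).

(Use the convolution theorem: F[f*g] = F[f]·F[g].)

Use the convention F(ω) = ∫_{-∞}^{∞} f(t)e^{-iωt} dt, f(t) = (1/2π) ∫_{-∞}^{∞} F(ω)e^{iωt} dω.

F[f₁*f₂](ω) = \begin{cases} \frac{\sqrt{14} \pi^{\frac{3}{2}} e^{- \frac{\omega^{2}}{14}}}{7} & \text{for}\: \omega > - \frac{15}{4} \wedge \omega < \frac{15}{4} \\0 & \text{otherwise} \end{cases}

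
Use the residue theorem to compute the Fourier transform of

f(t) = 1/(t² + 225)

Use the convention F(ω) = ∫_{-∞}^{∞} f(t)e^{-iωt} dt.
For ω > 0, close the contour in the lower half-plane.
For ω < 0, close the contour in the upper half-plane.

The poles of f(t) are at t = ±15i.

Let g(z) = f(z)e^{-iωz}; for large |z| the factor e^{-iωz} decays in the lower half-plane when ω > 0 and in the upper half-plane when ω < 0.

Case ω > 0 (lower half-plane, clockwise contour ⇒ F(ω) = -2πi·ΣRes):
  Res_{z = - 15 i} g(z) = \frac{i e^{- 15 \omega}}{30}
  F(ω) = -2πi·ΣRes = \frac{\pi e^{- 15 \omega}}{15}

Case ω < 0 (upper half-plane, counterclockwise contour ⇒ F(ω) = +2πi·ΣRes):
  Res_{z = 15 i} g(z) = - \frac{i e^{15 \omega}}{30}
  F(ω) = 2πi·ΣRes = \frac{\pi e^{15 \omega}}{15}

Both cases combine into a single formula in |ω|:

F(ω) = \frac{\pi e^{- 15 \left|{\omega}\right|}}{15}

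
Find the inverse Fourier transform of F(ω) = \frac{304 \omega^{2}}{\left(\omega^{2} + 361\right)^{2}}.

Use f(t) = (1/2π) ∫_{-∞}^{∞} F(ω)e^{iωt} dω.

f(t) = 4 \left(1 - 19 \left|{t}\right|\right) e^{- 19 \left|{t}\right|}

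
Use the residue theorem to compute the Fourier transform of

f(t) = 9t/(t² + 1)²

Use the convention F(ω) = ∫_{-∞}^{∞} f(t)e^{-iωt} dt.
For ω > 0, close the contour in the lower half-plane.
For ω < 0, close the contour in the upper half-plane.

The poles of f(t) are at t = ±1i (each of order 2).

Let g(z) = f(z)e^{-iωz}; for large |z| the factor e^{-iωz} decays in the lower half-plane when ω > 0 and in the upper half-plane when ω < 0.

Case ω > 0 (lower half-plane, clockwise contour ⇒ F(ω) = -2πi·ΣRes):
  Res_{z = - i} g(z) = \frac{9 \omega e^{- \omega}}{4} (pole of order 2)
  F(ω) = -2πi·ΣRes = - \frac{9 i \pi \omega e^{- \omega}}{2}

Case ω < 0 (upper half-plane, counterclockwise contour ⇒ F(ω) = +2πi·ΣRes):
  Res_{z = i} g(z) = - \frac{9 \omega e^{\omega}}{4} (pole of order 2)
  F(ω) = 2πi·ΣRes = - \frac{9 i \pi \omega e^{\omega}}{2}

Both cases combine into a single formula in |ω|:

F(ω) = - \frac{9 i \pi \omega e^{- \left|{\omega}\right|}}{2}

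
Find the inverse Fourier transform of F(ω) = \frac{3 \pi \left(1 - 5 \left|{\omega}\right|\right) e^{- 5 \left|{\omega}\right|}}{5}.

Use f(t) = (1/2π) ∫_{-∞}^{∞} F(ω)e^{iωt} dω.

f(t) = \frac{6 t^{2}}{\left(t^{2} + 25\right)^{2}}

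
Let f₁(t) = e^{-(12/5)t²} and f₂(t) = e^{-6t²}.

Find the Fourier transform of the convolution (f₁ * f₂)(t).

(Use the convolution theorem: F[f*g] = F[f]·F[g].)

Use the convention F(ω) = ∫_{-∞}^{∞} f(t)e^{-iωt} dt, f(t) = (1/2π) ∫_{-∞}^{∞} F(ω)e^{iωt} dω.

F[f₁*f₂](ω) = \frac{\sqrt{10} \pi e^{- \frac{7 \omega^{2}}{48}}}{12}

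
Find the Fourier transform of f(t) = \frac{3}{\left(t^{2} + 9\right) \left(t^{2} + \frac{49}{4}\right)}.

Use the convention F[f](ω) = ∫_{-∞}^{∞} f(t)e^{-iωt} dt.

F(ω) = \frac{4 \pi e^{- 3 \left|{\omega}\right|}}{13} - \frac{24 \pi e^{- \frac{7 \left|{\omega}\right|}{2}}}{91}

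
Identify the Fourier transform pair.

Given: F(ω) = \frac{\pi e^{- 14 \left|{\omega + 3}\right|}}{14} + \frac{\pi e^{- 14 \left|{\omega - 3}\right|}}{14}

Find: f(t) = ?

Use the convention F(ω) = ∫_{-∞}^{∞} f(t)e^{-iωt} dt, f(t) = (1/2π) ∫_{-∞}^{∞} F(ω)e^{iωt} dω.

f(t) = \frac{2 \cos{\left(3 t \right)}}{t^{2} + 196}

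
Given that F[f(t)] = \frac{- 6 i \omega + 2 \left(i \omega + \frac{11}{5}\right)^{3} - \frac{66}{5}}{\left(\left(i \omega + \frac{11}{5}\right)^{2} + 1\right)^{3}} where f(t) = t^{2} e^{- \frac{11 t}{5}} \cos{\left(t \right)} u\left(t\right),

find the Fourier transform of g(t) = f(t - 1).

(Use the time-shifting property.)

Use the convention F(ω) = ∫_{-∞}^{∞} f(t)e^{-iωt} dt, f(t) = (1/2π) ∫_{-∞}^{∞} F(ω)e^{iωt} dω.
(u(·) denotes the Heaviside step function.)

F[g](ω) = \frac{250 \left(- 375 i \omega + \left(5 i \omega + 11\right)^{3} - 825\right) e^{- i \omega}}{\left(\left(5 i \omega + 11\right)^{2} + 25\right)^{3}}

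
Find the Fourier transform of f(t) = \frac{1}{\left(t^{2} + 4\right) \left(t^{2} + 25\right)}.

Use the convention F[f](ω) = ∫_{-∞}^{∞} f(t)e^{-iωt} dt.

F(ω) = \frac{\pi \left(5 e^{3 \left|{\omega}\right|} - 2\right) e^{- 5 \left|{\omega}\right|}}{210}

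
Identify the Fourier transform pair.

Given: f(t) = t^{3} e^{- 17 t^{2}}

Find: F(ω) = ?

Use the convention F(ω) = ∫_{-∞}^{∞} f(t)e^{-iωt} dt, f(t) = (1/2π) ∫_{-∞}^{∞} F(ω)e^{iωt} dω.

F(ω) = \frac{\sqrt{17} i \sqrt{\pi} \omega \left(\omega^{2} - 102\right) e^{- \frac{\omega^{2}}{68}}}{668168}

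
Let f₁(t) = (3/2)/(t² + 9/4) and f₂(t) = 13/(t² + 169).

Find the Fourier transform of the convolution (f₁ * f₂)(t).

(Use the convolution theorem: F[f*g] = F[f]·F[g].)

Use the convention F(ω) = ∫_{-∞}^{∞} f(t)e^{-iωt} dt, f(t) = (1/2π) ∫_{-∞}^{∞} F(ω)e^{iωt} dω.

F[f₁*f₂](ω) = \pi^{2} e^{- \frac{29 \left|{\omega}\right|}{2}}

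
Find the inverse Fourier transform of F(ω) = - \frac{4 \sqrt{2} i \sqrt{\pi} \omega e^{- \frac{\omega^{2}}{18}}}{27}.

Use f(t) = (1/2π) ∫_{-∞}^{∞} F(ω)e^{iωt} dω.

f(t) = 4 t e^{- \frac{9 t^{2}}{2}}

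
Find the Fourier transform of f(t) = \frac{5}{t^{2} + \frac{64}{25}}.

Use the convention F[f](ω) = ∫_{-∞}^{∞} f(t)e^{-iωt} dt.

F(ω) = \frac{25 \pi e^{- \frac{8 \left|{\omega}\right|}{5}}}{8}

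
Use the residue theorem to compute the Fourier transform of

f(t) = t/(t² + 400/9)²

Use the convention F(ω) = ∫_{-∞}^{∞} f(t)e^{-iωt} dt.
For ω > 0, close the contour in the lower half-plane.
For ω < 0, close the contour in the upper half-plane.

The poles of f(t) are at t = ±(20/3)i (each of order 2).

Let g(z) = f(z)e^{-iωz}; for large |z| the factor e^{-iωz} decays in the lower half-plane when ω > 0 and in the upper half-plane when ω < 0.

Case ω > 0 (lower half-plane, clockwise contour ⇒ F(ω) = -2πi·ΣRes):
  Res_{z = - \frac{20 i}{3}} g(z) = \frac{3 \omega e^{- \frac{20 \omega}{3}}}{80} (pole of order 2)
  F(ω) = -2πi·ΣRes = - \frac{3 i \pi \omega e^{- \frac{20 \omega}{3}}}{40}

Case ω < 0 (upper half-plane, counterclockwise contour ⇒ F(ω) = +2πi·ΣRes):
  Res_{z = \frac{20 i}{3}} g(z) = - \frac{3 \omega e^{\frac{20 \omega}{3}}}{80} (pole of order 2)
  F(ω) = 2πi·ΣRes = - \frac{3 i \pi \omega e^{\frac{20 \omega}{3}}}{40}

Both cases combine into a single formula in |ω|:

F(ω) = - \frac{3 i \pi \omega e^{- \frac{20 \left|{\omega}\right|}{3}}}{40}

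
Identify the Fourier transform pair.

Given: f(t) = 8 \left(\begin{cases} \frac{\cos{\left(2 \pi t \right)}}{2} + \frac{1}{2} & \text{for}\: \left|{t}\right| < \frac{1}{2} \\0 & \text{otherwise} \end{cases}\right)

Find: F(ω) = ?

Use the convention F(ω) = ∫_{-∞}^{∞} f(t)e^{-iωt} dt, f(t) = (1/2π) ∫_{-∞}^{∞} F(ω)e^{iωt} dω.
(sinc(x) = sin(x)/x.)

F(ω) = - \frac{16 \pi^{2} \operatorname{sinc}{\left(\frac{\omega}{2} \right)}}{\omega^{2} - 4 \pi^{2}}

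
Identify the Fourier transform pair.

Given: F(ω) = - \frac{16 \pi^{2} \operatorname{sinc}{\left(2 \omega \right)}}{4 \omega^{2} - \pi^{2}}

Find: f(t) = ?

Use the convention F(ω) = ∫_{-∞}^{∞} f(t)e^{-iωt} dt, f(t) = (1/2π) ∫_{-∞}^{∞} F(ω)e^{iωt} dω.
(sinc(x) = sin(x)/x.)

f(t) = 8 \left(\begin{cases} \cos^{2}{\left(\frac{\pi t}{4} \right)} & \text{for}\: \left|{t}\right| < 2 \\0 & \text{otherwise} \end{cases}\right)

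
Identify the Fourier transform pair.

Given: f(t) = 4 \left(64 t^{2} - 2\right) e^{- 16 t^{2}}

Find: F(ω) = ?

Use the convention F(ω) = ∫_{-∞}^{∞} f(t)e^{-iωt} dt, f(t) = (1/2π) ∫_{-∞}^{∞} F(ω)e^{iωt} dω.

F(ω) = - \frac{\sqrt{\pi} \omega^{2} e^{- \frac{\omega^{2}}{64}}}{16}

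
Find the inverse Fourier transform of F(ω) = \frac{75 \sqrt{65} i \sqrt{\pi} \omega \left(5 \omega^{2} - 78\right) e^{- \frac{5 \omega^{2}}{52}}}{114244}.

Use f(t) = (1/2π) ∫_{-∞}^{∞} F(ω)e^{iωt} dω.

f(t) = 6 t^{3} e^{- \frac{13 t^{2}}{5}}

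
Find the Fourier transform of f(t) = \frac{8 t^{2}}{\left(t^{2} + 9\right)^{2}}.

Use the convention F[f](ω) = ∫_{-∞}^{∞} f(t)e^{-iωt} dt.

F(ω) = \frac{4 \pi \left(1 - 3 \left|{\omega}\right|\right) e^{- 3 \left|{\omega}\right|}}{3}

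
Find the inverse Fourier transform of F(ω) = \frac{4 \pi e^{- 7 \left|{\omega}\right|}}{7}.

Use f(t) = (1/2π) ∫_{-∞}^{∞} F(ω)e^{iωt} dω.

f(t) = \frac{4}{t^{2} + 49}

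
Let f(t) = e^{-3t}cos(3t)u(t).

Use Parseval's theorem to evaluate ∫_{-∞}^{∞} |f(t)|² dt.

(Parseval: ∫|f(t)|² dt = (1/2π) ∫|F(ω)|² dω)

∫|f(t)|² dt = \frac{1}{8}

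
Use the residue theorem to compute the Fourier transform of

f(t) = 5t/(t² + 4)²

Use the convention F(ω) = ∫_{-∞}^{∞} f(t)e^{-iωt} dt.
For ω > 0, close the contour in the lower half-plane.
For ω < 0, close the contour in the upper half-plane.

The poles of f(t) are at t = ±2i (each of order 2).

Let g(z) = f(z)e^{-iωz}; for large |z| the factor e^{-iωz} decays in the lower half-plane when ω > 0 and in the upper half-plane when ω < 0.

Case ω > 0 (lower half-plane, clockwise contour ⇒ F(ω) = -2πi·ΣRes):
  Res_{z = - 2 i} g(z) = \frac{5 \omega e^{- 2 \omega}}{8} (pole of order 2)
  F(ω) = -2πi·ΣRes = - \frac{5 i \pi \omega e^{- 2 \omega}}{4}

Case ω < 0 (upper half-plane, counterclockwise contour ⇒ F(ω) = +2πi·ΣRes):
  Res_{z = 2 i} g(z) = - \frac{5 \omega e^{2 \omega}}{8} (pole of order 2)
  F(ω) = 2πi·ΣRes = - \frac{5 i \pi \omega e^{2 \omega}}{4}

Both cases combine into a single formula in |ω|:

F(ω) = - \frac{5 i \pi \omega e^{- 2 \left|{\omega}\right|}}{4}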